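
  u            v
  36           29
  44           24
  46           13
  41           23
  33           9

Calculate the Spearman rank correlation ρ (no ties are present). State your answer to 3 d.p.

Rank u: 2, 4, 5, 3, 1
Rank v: 5, 4, 2, 3, 1
d = rank(u) − rank(v): -3, 0, 3, 0, 0; Σd² = 18
ρ = 1 − 6Σd² / [n(n²−1)] = 1 − 6×18 / (5×24) = 1 − 108/120 ≈ 0.100

0.100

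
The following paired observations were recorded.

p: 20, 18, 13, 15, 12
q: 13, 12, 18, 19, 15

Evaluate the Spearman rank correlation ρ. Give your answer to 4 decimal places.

Rank p: 5, 4, 2, 3, 1
Rank q: 2, 1, 4, 5, 3
d = rank(p) − rank(q): 3, 3, -2, -2, -2; Σd² = 30
ρ = 1 − 6Σd² / [n(n²−1)] = 1 − 6×30 / (5×24) = 1 − 180/120 ≈ -0.5000

-0.5000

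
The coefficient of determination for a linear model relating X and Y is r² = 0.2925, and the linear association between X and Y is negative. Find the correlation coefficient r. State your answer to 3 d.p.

|r| = √0.2925 = 0.541
The association is negative, so r = −0.541.

-0.541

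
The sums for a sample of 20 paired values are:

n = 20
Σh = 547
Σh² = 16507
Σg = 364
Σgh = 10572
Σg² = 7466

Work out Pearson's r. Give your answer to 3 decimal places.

0.541

r = (nΣgh − ΣgΣh) / √[(nΣg² − (Σg)²)(nΣh² − (Σh)²)]
Numerator: 20×10572 − 364×547 = 12332
Denominator: √[(149320 − 132496)(330140 − 299209)] = √[16824 × 30931] = 22811.9079
r = 12332 / 22811.9079 ≈ 0.541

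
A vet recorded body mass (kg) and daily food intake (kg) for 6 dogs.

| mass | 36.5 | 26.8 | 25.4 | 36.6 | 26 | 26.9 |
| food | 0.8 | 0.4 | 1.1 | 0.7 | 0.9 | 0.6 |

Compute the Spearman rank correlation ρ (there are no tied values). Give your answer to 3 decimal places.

Rank mass: 5, 3, 1, 6, 2, 4
Rank food: 4, 1, 6, 3, 5, 2
d = rank(mass) − rank(food): 1, 2, -5, 3, -3, 2; Σd² = 52
ρ = 1 − 6Σd² / [n(n²−1)] = 1 − 6×52 / (6×35) = 1 − 312/210 ≈ -0.486

-0.486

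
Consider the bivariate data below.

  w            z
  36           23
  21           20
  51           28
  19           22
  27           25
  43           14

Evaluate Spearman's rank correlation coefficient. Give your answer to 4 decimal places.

0.3143

Rank w: 4, 2, 6, 1, 3, 5
Rank z: 4, 2, 6, 3, 5, 1
d = rank(w) − rank(z): 0, 0, 0, -2, -2, 4; Σd² = 24
ρ = 1 − 6Σd² / [n(n²−1)] = 1 − 6×24 / (6×35) = 1 − 144/210 ≈ 0.3143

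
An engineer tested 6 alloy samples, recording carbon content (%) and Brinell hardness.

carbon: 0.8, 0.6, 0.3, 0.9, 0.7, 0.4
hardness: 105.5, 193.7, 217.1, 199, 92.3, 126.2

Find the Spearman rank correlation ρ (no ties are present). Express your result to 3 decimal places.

-0.314

Rank carbon: 5, 3, 1, 6, 4, 2
Rank hardness: 2, 4, 6, 5, 1, 3
d = rank(carbon) − rank(hardness): 3, -1, -5, 1, 3, -1; Σd² = 46
ρ = 1 − 6Σd² / [n(n²−1)] = 1 − 6×46 / (6×35) = 1 − 276/210 ≈ -0.314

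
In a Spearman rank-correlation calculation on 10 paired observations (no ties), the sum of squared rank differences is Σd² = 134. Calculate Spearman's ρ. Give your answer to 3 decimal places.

ρ = 1 − 6Σd² / [n(n²−1)] = 1 − 6×134 / (10×99)
  = 1 − 804/990 = 1 − 0.8121 ≈ 0.188

0.188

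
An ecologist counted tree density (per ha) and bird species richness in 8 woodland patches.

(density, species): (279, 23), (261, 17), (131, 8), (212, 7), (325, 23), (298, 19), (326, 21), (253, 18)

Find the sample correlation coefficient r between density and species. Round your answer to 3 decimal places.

0.873

n = 8, Σx = 2085, Σy = 136, Σx² = 572781, Σy² = 2586, Σxy = 37923
nΣxy − ΣxΣy = 303384 − 283560 = 19824
nΣx² − (Σx)² = 4582248 − 4347225 = 235023; nΣy² − (Σy)² = 20688 − 18496 = 2192
r = 19824 / √(235023 × 2192) = 19824 / 22697.3658 ≈ 0.873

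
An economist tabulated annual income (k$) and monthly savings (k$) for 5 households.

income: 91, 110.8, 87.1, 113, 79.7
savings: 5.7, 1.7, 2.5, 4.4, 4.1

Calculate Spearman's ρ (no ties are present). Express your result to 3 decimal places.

Rank income: 3, 4, 2, 5, 1
Rank savings: 5, 1, 2, 4, 3
d = rank(income) − rank(savings): -2, 3, 0, 1, -2; Σd² = 18
ρ = 1 − 6Σd² / [n(n²−1)] = 1 − 6×18 / (5×24) = 1 − 108/120 ≈ 0.100

0.100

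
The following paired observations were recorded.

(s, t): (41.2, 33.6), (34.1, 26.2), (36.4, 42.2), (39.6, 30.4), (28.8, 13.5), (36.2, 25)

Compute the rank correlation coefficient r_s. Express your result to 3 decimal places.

Rank s: 6, 2, 4, 5, 1, 3
Rank t: 5, 3, 6, 4, 1, 2
d = rank(s) − rank(t): 1, -1, -2, 1, 0, 1; Σd² = 8
ρ = 1 − 6Σd² / [n(n²−1)] = 1 − 6×8 / (6×35) = 1 − 48/210 ≈ 0.771

0.771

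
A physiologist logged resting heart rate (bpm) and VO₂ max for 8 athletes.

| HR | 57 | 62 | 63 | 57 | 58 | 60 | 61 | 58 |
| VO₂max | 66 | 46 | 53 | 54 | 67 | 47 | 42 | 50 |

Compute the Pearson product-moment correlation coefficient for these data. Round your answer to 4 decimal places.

-0.5957

n = 8, Σx = 476, Σy = 425, Σx² = 28360, Σy² = 23159, Σxy = 25199
nΣxy − ΣxΣy = 201592 − 202300 = -708
nΣx² − (Σx)² = 226880 − 226576 = 304; nΣy² − (Σy)² = 185272 − 180625 = 4647
r = -708 / √(304 × 4647) = -708 / 1188.5655 ≈ -0.5957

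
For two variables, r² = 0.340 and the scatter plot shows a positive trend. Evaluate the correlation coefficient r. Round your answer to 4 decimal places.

0.5831

|r| = √0.340 = 0.5831
The association is positive, so r = 0.5831.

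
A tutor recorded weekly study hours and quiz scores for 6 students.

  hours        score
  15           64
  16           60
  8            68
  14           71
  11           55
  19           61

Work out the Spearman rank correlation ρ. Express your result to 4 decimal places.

Rank hours: 4, 5, 1, 3, 2, 6
Rank score: 4, 2, 5, 6, 1, 3
d = rank(hours) − rank(score): 0, 3, -4, -3, 1, 3; Σd² = 44
ρ = 1 − 6Σd² / [n(n²−1)] = 1 − 6×44 / (6×35) = 1 − 264/210 ≈ -0.2571

-0.2571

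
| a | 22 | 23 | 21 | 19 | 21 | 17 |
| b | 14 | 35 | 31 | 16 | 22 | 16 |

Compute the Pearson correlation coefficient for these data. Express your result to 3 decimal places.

n = 6, Σa = 123, Σb = 134, Σa² = 2545, Σb² = 3378, Σab = 2802
nΣab − ΣaΣb = 16812 − 16482 = 330
nΣa² − (Σa)² = 15270 − 15129 = 141; nΣb² − (Σb)² = 20268 − 17956 = 2312
r = 330 / √(141 × 2312) = 330 / 570.9571 ≈ 0.578

0.578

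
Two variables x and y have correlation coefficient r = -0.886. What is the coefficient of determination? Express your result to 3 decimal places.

0.785

r² = (-0.886)² = 0.785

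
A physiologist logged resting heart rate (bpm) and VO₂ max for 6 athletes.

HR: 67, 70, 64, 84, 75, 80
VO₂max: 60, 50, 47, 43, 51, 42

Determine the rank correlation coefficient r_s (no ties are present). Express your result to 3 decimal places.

-0.543

Rank HR: 2, 3, 1, 6, 4, 5
Rank VO₂max: 6, 4, 3, 2, 5, 1
d = rank(HR) − rank(VO₂max): -4, -1, -2, 4, -1, 4; Σd² = 54
ρ = 1 − 6Σd² / [n(n²−1)] = 1 − 6×54 / (6×35) = 1 − 324/210 ≈ -0.543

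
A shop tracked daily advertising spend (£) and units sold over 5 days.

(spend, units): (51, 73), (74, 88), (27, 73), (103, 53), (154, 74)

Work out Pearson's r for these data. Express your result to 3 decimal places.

-0.191

n = 5, Σx = 409, Σy = 361, Σx² = 43131, Σy² = 26687, Σxy = 29061
nΣxy − ΣxΣy = 145305 − 147649 = -2344
nΣx² − (Σx)² = 215655 − 167281 = 48374; nΣy² − (Σy)² = 133435 − 130321 = 3114
r = -2344 / √(48374 × 3114) = -2344 / 12273.4118 ≈ -0.191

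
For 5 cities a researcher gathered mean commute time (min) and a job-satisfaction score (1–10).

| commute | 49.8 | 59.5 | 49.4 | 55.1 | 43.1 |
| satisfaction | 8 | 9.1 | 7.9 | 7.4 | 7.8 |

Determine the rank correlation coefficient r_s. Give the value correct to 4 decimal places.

0.4000

Rank commute: 3, 5, 2, 4, 1
Rank satisfaction: 4, 5, 3, 1, 2
d = rank(commute) − rank(satisfaction): -1, 0, -1, 3, -1; Σd² = 12
ρ = 1 − 6Σd² / [n(n²−1)] = 1 − 6×12 / (5×24) = 1 − 72/120 ≈ 0.4000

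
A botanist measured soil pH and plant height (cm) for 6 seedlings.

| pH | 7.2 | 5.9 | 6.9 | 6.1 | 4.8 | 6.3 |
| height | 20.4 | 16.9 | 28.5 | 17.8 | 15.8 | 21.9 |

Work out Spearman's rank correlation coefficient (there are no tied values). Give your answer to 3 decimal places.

Rank pH: 6, 2, 5, 3, 1, 4
Rank height: 4, 2, 6, 3, 1, 5
d = rank(pH) − rank(height): 2, 0, -1, 0, 0, -1; Σd² = 6
ρ = 1 − 6Σd² / [n(n²−1)] = 1 − 6×6 / (6×35) = 1 − 36/210 ≈ 0.829

0.829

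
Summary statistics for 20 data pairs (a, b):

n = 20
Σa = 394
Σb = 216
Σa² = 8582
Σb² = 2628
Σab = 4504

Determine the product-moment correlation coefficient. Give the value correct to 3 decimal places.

0.506

r = (nΣab − ΣaΣb) / √[(nΣa² − (Σa)²)(nΣb² − (Σb)²)]
Numerator: 20×4504 − 394×216 = 4976
Denominator: √[(171640 − 155236)(52560 − 46656)] = √[16404 × 5904] = 9841.1999
r = 4976 / 9841.1999 ≈ 0.506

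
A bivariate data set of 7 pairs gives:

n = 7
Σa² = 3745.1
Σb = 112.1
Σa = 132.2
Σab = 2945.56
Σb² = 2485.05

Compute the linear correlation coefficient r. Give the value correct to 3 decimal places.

0.893

r = (nΣab − ΣaΣb) / √[(nΣa² − (Σa)²)(nΣb² − (Σb)²)]
Numerator: 7×2945.56 − 132.2×112.1 = 5799.3
Denominator: √[(26215.7 − 17476.84)(17395.35 − 12566.41)] = √[8738.86 × 4828.94] = 6496.1089
r = 5799.3 / 6496.1089 ≈ 0.893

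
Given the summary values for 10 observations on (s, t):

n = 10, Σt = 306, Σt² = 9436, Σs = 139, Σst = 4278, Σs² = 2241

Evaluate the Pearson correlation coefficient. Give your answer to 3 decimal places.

0.164

r = (nΣst − ΣsΣt) / √[(nΣs² − (Σs)²)(nΣt² − (Σt)²)]
Numerator: 10×4278 − 139×306 = 246
Denominator: √[(22410 − 19321)(94360 − 93636)] = √[3089 × 724] = 1495.4718
r = 246 / 1495.4718 ≈ 0.164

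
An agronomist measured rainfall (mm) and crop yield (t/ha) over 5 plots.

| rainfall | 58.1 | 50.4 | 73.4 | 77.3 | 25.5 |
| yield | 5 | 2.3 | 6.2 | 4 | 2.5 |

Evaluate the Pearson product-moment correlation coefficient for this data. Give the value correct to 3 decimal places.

n = 5, Σx = 284.7, Σy = 20, Σx² = 17928.87, Σy² = 90.98, Σxy = 1234.45
nΣxy − ΣxΣy = 6172.25 − 5694 = 478.25
nΣx² − (Σx)² = 89644.35 − 81054.09 = 8590.26; nΣy² − (Σy)² = 454.9 − 400 = 54.9
r = 478.25 / √(8590.26 × 54.9) = 478.25 / 686.7352 ≈ 0.696

0.696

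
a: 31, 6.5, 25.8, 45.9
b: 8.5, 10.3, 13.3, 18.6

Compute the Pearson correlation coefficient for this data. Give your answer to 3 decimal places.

0.664

n = 4, Σa = 109.2, Σb = 50.7, Σa² = 3775.7, Σb² = 701.19, Σab = 1527.33
nΣab − ΣaΣb = 6109.32 − 5536.44 = 572.88
nΣa² − (Σa)² = 15102.8 − 11924.64 = 3178.16; nΣb² − (Σb)² = 2804.76 − 2570.49 = 234.27
r = 572.88 / √(3178.16 × 234.27) = 572.88 / 862.8717 ≈ 0.664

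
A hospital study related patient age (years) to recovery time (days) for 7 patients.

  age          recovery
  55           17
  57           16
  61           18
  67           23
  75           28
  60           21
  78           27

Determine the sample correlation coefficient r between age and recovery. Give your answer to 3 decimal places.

0.955

n = 7, Σx = 453, Σy = 150, Σx² = 29793, Σy² = 3352, Σxy = 9952
nΣxy − ΣxΣy = 69664 − 67950 = 1714
nΣx² − (Σx)² = 208551 − 205209 = 3342; nΣy² − (Σy)² = 23464 − 22500 = 964
r = 1714 / √(3342 × 964) = 1714 / 1794.9061 ≈ 0.955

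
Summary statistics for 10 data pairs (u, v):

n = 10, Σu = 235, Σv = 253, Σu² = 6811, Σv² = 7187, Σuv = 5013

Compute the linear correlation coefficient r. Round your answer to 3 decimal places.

r = (nΣuv − ΣuΣv) / √[(nΣu² − (Σu)²)(nΣv² − (Σv)²)]
Numerator: 10×5013 − 235×253 = -9325
Denominator: √[(68110 − 55225)(71870 − 64009)] = √[12885 × 7861] = 10064.2429
r = -9325 / 10064.2429 ≈ -0.927

-0.927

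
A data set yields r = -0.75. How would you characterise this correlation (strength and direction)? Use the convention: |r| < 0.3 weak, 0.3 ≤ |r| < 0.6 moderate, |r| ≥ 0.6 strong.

r = -0.75 < 0 so the relationship is negative.
|r| = 0.75, which falls in the strong range.

strong negative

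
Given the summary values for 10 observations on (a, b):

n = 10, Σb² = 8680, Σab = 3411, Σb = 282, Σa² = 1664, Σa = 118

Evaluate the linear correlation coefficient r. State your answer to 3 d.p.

r = (nΣab − ΣaΣb) / √[(nΣa² − (Σa)²)(nΣb² − (Σb)²)]
Numerator: 10×3411 − 118×282 = 834
Denominator: √[(16640 − 13924)(86800 − 79524)] = √[2716 × 7276] = 4445.4039
r = 834 / 4445.4039 ≈ 0.188

0.188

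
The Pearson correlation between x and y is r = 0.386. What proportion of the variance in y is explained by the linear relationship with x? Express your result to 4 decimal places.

r² = (0.386)² = 0.1490

0.1490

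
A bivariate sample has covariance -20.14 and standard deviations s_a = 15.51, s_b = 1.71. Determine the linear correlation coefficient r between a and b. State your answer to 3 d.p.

r = Cov(a,b) / (s_a · s_b) = -20.14 / (15.51 × 1.71)
  = -20.14 / 26.5221 ≈ -0.759

-0.759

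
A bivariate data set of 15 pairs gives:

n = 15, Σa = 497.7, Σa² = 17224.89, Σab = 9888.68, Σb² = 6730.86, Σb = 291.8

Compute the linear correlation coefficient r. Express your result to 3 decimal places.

0.239

r = (nΣab − ΣaΣb) / √[(nΣa² − (Σa)²)(nΣb² − (Σb)²)]
Numerator: 15×9888.68 − 497.7×291.8 = 3101.34
Denominator: √[(258373.35 − 247705.29)(100962.9 − 85147.24)] = √[10668.06 × 15815.66] = 12989.3191
r = 3101.34 / 12989.3191 ≈ 0.239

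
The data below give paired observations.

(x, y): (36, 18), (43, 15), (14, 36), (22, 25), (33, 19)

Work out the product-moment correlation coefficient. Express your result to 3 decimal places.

n = 5, Σx = 148, Σy = 113, Σx² = 4914, Σy² = 2831, Σxy = 2974
nΣxy − ΣxΣy = 14870 − 16724 = -1854
nΣx² − (Σx)² = 24570 − 21904 = 2666; nΣy² − (Σy)² = 14155 − 12769 = 1386
r = -1854 / √(2666 × 1386) = -1854 / 1922.2580 ≈ -0.964

-0.964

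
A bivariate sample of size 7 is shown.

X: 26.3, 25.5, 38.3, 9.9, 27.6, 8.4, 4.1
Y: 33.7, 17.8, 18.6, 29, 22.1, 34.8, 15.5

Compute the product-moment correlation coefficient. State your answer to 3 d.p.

-0.212

n = 7, ΣX = 140.1, ΣY = 171.5, ΣX² = 3755.97, ΣY² = 4579.19, ΣXY = 3305.52
nΣXY − ΣXΣY = 23138.64 − 24027.15 = -888.51
nΣX² − (ΣX)² = 26291.79 − 19628.01 = 6663.78; nΣY² − (ΣY)² = 32054.33 − 29412.25 = 2642.08
r = -888.51 / √(6663.78 × 2642.08) = -888.51 / 4195.9790 ≈ -0.212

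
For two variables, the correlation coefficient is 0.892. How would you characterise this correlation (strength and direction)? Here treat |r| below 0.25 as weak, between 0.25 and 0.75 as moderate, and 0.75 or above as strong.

r = 0.892 > 0 so the relationship is positive.
|r| = 0.892, which falls in the strong range.

strong positive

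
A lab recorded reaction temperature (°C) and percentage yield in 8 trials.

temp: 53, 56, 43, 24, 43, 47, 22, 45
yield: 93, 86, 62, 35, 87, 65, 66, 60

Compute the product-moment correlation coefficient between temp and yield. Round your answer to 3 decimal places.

n = 8, Σx = 333, Σy = 554, Σx² = 14937, Σy² = 40864, Σxy = 24199
nΣxy − ΣxΣy = 193592 − 184482 = 9110
nΣx² − (Σx)² = 119496 − 110889 = 8607; nΣy² − (Σy)² = 326912 − 306916 = 19996
r = 9110 / √(8607 × 19996) = 9110 / 13118.9013 ≈ 0.694

0.694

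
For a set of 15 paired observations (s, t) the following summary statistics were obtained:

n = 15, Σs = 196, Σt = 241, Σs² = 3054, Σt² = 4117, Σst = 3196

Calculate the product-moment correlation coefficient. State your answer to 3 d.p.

r = (nΣst − ΣsΣt) / √[(nΣs² − (Σs)²)(nΣt² − (Σt)²)]
Numerator: 15×3196 − 196×241 = 704
Denominator: √[(45810 − 38416)(61755 − 58081)] = √[7394 × 3674] = 5212.0587
r = 704 / 5212.0587 ≈ 0.135

0.135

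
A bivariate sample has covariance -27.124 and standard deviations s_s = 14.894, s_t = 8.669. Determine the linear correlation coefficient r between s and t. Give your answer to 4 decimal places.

r = Cov(s,t) / (s_s · s_t) = -27.124 / (14.894 × 8.669)
  = -27.124 / 129.1161 ≈ -0.2101

-0.2101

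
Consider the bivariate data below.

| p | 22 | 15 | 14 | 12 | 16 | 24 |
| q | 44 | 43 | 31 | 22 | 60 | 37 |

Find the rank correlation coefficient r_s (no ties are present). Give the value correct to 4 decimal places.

0.6000

Rank p: 5, 3, 2, 1, 4, 6
Rank q: 5, 4, 2, 1, 6, 3
d = rank(p) − rank(q): 0, -1, 0, 0, -2, 3; Σd² = 14
ρ = 1 − 6Σd² / [n(n²−1)] = 1 − 6×14 / (6×35) = 1 − 84/210 ≈ 0.6000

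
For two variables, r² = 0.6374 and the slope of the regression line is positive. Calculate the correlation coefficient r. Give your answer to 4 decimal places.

0.7984

|r| = √0.6374 = 0.7984
The association is positive, so r = 0.7984.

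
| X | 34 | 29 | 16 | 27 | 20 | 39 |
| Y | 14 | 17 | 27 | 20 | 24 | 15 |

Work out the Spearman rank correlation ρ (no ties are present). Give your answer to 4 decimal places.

-0.9429

Rank X: 5, 4, 1, 3, 2, 6
Rank Y: 1, 3, 6, 4, 5, 2
d = rank(X) − rank(Y): 4, 1, -5, -1, -3, 4; Σd² = 68
ρ = 1 − 6Σd² / [n(n²−1)] = 1 − 6×68 / (6×35) = 1 − 408/210 ≈ -0.9429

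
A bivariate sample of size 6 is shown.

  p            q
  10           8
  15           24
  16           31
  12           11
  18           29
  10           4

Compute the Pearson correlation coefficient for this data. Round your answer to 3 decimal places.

0.961

n = 6, Σp = 81, Σq = 107, Σp² = 1149, Σq² = 2579, Σpq = 1630
nΣpq − ΣpΣq = 9780 − 8667 = 1113
nΣp² − (Σp)² = 6894 − 6561 = 333; nΣq² − (Σq)² = 15474 − 11449 = 4025
r = 1113 / √(333 × 4025) = 1113 / 1157.7241 ≈ 0.961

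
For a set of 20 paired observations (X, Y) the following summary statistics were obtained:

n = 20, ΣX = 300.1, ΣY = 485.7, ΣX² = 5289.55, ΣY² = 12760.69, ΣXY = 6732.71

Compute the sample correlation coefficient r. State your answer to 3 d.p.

-0.637

r = (nΣXY − ΣXΣY) / √[(nΣX² − (ΣX)²)(nΣY² − (ΣY)²)]
Numerator: 20×6732.71 − 300.1×485.7 = -11104.37
Denominator: √[(105791 − 90060.01)(255213.8 − 235904.49)] = √[15730.99 × 19309.31] = 17428.5560
r = -11104.37 / 17428.5560 ≈ -0.637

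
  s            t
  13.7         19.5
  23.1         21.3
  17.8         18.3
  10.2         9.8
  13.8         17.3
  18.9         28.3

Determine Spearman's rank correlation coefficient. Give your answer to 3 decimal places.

0.771

Rank s: 2, 6, 4, 1, 3, 5
Rank t: 4, 5, 3, 1, 2, 6
d = rank(s) − rank(t): -2, 1, 1, 0, 1, -1; Σd² = 8
ρ = 1 − 6Σd² / [n(n²−1)] = 1 − 6×8 / (6×35) = 1 − 48/210 ≈ 0.771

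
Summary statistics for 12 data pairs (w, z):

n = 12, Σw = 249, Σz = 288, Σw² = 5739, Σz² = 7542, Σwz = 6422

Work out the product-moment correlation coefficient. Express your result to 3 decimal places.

0.743

r = (nΣwz − ΣwΣz) / √[(nΣw² − (Σw)²)(nΣz² − (Σz)²)]
Numerator: 12×6422 − 249×288 = 5352
Denominator: √[(68868 − 62001)(90504 − 82944)] = √[6867 × 7560] = 7205.1731
r = 5352 / 7205.1731 ≈ 0.743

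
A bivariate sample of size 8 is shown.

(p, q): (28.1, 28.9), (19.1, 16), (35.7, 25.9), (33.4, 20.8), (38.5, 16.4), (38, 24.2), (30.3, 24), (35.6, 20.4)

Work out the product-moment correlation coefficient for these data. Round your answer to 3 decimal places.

n = 8, Σp = 258.7, Σq = 176.6, Σp² = 8656.17, Σq² = 4041.42, Σpq = 5741.48
nΣpq − ΣpΣq = 45931.84 − 45686.42 = 245.42
nΣp² − (Σp)² = 69249.36 − 66925.69 = 2323.67; nΣq² − (Σq)² = 32331.36 − 31187.56 = 1143.8
r = 245.42 / √(2323.67 × 1143.8) = 245.42 / 1630.2803 ≈ 0.151

0.151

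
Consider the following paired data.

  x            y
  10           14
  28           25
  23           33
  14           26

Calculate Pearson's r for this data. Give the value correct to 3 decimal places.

n = 4, Σx = 75, Σy = 98, Σx² = 1609, Σy² = 2586, Σxy = 1963
nΣxy − ΣxΣy = 7852 − 7350 = 502
nΣx² − (Σx)² = 6436 − 5625 = 811; nΣy² − (Σy)² = 10344 − 9604 = 740
r = 502 / √(811 × 740) = 502 / 774.6870 ≈ 0.648

0.648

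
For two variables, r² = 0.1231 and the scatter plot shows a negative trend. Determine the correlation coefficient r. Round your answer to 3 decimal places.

|r| = √0.1231 = 0.351
The association is negative, so r = −0.351.

-0.351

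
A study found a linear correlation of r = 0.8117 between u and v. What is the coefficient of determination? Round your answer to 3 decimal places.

0.659

r² = (0.8117)² = 0.659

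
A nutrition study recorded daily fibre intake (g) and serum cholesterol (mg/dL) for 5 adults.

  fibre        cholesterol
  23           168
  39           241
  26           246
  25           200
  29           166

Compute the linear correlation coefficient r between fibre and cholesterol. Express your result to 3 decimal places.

n = 5, Σx = 142, Σy = 1021, Σx² = 4192, Σy² = 214377, Σxy = 29473
nΣxy − ΣxΣy = 147365 − 144982 = 2383
nΣx² − (Σx)² = 20960 − 20164 = 796; nΣy² − (Σy)² = 1071885 − 1042441 = 29444
r = 2383 / √(796 × 29444) = 2383 / 4841.2213 ≈ 0.492

0.492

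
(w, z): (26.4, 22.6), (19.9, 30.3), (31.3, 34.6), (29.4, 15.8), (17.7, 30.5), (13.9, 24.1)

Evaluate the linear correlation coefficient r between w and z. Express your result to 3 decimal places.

-0.108

n = 6, Σw = 138.6, Σz = 157.9, Σw² = 3443.52, Σz² = 4386.71, Σwz = 3621.95
nΣwz − ΣwΣz = 21731.7 − 21884.94 = -153.24
nΣw² − (Σw)² = 20661.12 − 19209.96 = 1451.16; nΣz² − (Σz)² = 26320.26 − 24932.41 = 1387.85
r = -153.24 / √(1451.16 × 1387.85) = -153.24 / 1419.1520 ≈ -0.108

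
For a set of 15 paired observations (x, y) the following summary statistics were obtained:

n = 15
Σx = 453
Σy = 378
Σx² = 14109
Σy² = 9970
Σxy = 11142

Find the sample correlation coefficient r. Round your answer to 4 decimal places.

r = (nΣxy − ΣxΣy) / √[(nΣx² − (Σx)²)(nΣy² − (Σy)²)]
Numerator: 15×11142 − 453×378 = -4104
Denominator: √[(211635 − 205209)(149550 − 142884)] = √[6426 × 6666] = 6544.9000
r = -4104 / 6544.9000 ≈ -0.6271

-0.6271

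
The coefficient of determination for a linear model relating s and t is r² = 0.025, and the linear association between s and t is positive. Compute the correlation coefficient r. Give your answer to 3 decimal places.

|r| = √0.025 = 0.158
The association is positive, so r = 0.158.

0.158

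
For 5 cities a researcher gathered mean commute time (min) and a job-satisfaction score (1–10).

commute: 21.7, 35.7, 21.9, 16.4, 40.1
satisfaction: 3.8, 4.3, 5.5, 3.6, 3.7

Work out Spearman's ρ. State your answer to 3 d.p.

0.300

Rank commute: 2, 4, 3, 1, 5
Rank satisfaction: 3, 4, 5, 1, 2
d = rank(commute) − rank(satisfaction): -1, 0, -2, 0, 3; Σd² = 14
ρ = 1 − 6Σd² / [n(n²−1)] = 1 − 6×14 / (5×24) = 1 − 84/120 ≈ 0.300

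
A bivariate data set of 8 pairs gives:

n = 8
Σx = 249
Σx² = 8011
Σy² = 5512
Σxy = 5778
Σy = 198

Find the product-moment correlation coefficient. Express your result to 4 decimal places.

r = (nΣxy − ΣxΣy) / √[(nΣx² − (Σx)²)(nΣy² − (Σy)²)]
Numerator: 8×5778 − 249×198 = -3078
Denominator: √[(64088 − 62001)(44096 − 39204)] = √[2087 × 4892] = 3195.2471
r = -3078 / 3195.2471 ≈ -0.9633

-0.9633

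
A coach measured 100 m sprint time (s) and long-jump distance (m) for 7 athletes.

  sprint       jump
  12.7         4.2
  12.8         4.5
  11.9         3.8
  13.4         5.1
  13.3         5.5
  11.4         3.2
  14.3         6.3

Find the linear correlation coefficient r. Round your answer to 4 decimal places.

0.9782

n = 7, Σx = 89.8, Σy = 32.6, Σx² = 1157.64, Σy² = 158.52, Σxy = 424.22
nΣxy − ΣxΣy = 2969.54 − 2927.48 = 42.06
nΣx² − (Σx)² = 8103.48 − 8064.04 = 39.44; nΣy² − (Σy)² = 1109.64 − 1062.76 = 46.88
r = 42.06 / √(39.44 × 46.88) = 42.06 / 42.9994 ≈ 0.9782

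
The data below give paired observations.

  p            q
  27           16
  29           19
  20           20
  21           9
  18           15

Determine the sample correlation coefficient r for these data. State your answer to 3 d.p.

0.305

n = 5, Σp = 115, Σq = 79, Σp² = 2735, Σq² = 1323, Σpq = 1842
nΣpq − ΣpΣq = 9210 − 9085 = 125
nΣp² − (Σp)² = 13675 − 13225 = 450; nΣq² − (Σq)² = 6615 − 6241 = 374
r = 125 / √(450 × 374) = 125 / 410.2438 ≈ 0.305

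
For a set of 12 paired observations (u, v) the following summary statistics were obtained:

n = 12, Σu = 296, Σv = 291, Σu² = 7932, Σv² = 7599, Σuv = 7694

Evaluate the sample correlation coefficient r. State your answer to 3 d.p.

0.882

r = (nΣuv − ΣuΣv) / √[(nΣu² − (Σu)²)(nΣv² − (Σv)²)]
Numerator: 12×7694 − 296×291 = 6192
Denominator: √[(95184 − 87616)(91188 − 84681)] = √[7568 × 6507] = 7017.4765
r = 6192 / 7017.4765 ≈ 0.882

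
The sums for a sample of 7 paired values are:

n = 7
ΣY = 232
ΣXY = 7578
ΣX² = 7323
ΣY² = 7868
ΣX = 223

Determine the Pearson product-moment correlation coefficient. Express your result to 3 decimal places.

0.946

r = (nΣXY − ΣXΣY) / √[(nΣX² − (ΣX)²)(nΣY² − (ΣY)²)]
Numerator: 7×7578 − 223×232 = 1310
Denominator: √[(51261 − 49729)(55076 − 53824)] = √[1532 × 1252] = 1384.9419
r = 1310 / 1384.9419 ≈ 0.946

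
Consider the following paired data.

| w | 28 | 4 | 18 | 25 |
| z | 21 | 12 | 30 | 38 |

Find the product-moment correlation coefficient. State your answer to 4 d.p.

0.6446

n = 4, Σw = 75, Σz = 101, Σw² = 1749, Σz² = 2929, Σwz = 2126
nΣwz − ΣwΣz = 8504 − 7575 = 929
nΣw² − (Σw)² = 6996 − 5625 = 1371; nΣz² − (Σz)² = 11716 − 10201 = 1515
r = 929 / √(1371 × 1515) = 929 / 1441.2026 ≈ 0.6446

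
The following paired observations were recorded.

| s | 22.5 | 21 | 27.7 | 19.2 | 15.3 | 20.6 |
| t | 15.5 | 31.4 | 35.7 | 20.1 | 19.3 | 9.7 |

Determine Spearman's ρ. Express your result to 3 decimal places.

Rank s: 5, 4, 6, 2, 1, 3
Rank t: 2, 5, 6, 4, 3, 1
d = rank(s) − rank(t): 3, -1, 0, -2, -2, 2; Σd² = 22
ρ = 1 − 6Σd² / [n(n²−1)] = 1 − 6×22 / (6×35) = 1 − 132/210 ≈ 0.371

0.371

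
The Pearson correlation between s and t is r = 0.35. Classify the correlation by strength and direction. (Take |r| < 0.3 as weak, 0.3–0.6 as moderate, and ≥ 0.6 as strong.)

moderate positive

r = 0.35 > 0 so the relationship is positive.
|r| = 0.35, which falls in the moderate range.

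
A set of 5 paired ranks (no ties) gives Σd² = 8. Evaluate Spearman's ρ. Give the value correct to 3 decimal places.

ρ = 1 − 6Σd² / [n(n²−1)] = 1 − 6×8 / (5×24)
  = 1 − 48/120 = 1 − 0.4000 ≈ 0.600

0.600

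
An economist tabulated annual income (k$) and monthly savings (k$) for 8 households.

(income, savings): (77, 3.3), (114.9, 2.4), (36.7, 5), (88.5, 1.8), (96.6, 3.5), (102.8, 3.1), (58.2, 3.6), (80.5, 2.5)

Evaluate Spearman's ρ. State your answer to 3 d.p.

Rank income: 3, 8, 1, 5, 6, 7, 2, 4
Rank savings: 5, 2, 8, 1, 6, 4, 7, 3
d = rank(income) − rank(savings): -2, 6, -7, 4, 0, 3, -5, 1; Σd² = 140
ρ = 1 − 6Σd² / [n(n²−1)] = 1 − 6×140 / (8×63) = 1 − 840/504 ≈ -0.667

-0.667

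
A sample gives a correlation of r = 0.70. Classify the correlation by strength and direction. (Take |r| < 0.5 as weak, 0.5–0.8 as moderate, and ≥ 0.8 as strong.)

moderate positive

r = 0.70 > 0 so the relationship is positive.
|r| = 0.70, which falls in the moderate range.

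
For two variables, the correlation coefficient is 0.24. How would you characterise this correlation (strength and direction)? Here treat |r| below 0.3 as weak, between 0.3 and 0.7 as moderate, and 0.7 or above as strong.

weak positive

r = 0.24 > 0 so the relationship is positive.
|r| = 0.24, which falls in the weak range.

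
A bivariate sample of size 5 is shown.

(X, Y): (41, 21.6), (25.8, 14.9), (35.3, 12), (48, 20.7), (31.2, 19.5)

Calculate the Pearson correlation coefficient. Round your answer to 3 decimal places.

0.560

n = 5, ΣX = 181.3, ΣY = 88.7, ΣX² = 6870.17, ΣY² = 1641.31, ΣXY = 3295.62
nΣXY − ΣXΣY = 16478.1 − 16081.31 = 396.79
nΣX² − (ΣX)² = 34350.85 − 32869.69 = 1481.16; nΣY² − (ΣY)² = 8206.55 − 7867.69 = 338.86
r = 396.79 / √(1481.16 × 338.86) = 396.79 / 708.4532 ≈ 0.560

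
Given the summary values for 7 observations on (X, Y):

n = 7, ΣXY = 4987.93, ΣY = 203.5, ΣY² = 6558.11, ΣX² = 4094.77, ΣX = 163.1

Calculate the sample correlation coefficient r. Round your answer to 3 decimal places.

r = (nΣXY − ΣXΣY) / √[(nΣX² − (ΣX)²)(nΣY² − (ΣY)²)]
Numerator: 7×4987.93 − 163.1×203.5 = 1724.66
Denominator: √[(28663.39 − 26601.61)(45906.77 − 41412.25)] = √[2061.78 × 4494.52] = 3044.1274
r = 1724.66 / 3044.1274 ≈ 0.567

0.567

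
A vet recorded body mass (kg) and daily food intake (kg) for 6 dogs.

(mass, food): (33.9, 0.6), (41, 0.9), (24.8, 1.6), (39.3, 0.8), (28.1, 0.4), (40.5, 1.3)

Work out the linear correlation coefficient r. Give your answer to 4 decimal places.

-0.0985

n = 6, Σx = 207.6, Σy = 5.6, Σx² = 7419.6, Σy² = 6.22, Σxy = 192.25
nΣxy − ΣxΣy = 1153.5 − 1162.56 = -9.06
nΣx² − (Σx)² = 44517.6 − 43097.76 = 1419.84; nΣy² − (Σy)² = 37.32 − 31.36 = 5.96
r = -9.06 / √(1419.84 × 5.96) = -9.06 / 91.9905 ≈ -0.0985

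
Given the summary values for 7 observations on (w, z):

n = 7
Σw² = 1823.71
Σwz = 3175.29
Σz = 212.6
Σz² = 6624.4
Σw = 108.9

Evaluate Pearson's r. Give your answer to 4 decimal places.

-0.8974

r = (nΣwz − ΣwΣz) / √[(nΣw² − (Σw)²)(nΣz² − (Σz)²)]
Numerator: 7×3175.29 − 108.9×212.6 = -925.11
Denominator: √[(12765.97 − 11859.21)(46370.8 − 45198.76)] = √[906.76 × 1172.04] = 1030.9020
r = -925.11 / 1030.9020 ≈ -0.8974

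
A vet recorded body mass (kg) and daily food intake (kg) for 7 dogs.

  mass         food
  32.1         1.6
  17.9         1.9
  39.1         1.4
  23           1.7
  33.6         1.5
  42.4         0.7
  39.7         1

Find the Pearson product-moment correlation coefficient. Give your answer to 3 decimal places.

-0.876

n = 7, Σx = 227.8, Σy = 9.8, Σx² = 7911.44, Σy² = 14.76, Σxy = 298.99
nΣxy − ΣxΣy = 2092.93 − 2232.44 = -139.51
nΣx² − (Σx)² = 55380.08 − 51892.84 = 3487.24; nΣy² − (Σy)² = 103.32 − 96.04 = 7.28
r = -139.51 / √(3487.24 × 7.28) = -139.51 / 159.3333 ≈ -0.876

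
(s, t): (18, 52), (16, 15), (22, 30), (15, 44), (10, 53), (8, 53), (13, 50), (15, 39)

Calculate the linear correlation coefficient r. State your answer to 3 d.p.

-0.547

n = 8, Σs = 117, Σt = 336, Σs² = 1847, Σt² = 15404, Σst = 4685
nΣst − ΣsΣt = 37480 − 39312 = -1832
nΣs² − (Σs)² = 14776 − 13689 = 1087; nΣt² − (Σt)² = 123232 − 112896 = 10336
r = -1832 / √(1087 × 10336) = -1832 / 3351.8998 ≈ -0.547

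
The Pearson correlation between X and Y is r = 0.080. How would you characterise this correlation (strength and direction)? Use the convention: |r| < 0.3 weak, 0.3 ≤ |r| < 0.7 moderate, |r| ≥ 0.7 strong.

weak positive

r = 0.080 > 0 so the relationship is positive.
|r| = 0.080, which falls in the weak range.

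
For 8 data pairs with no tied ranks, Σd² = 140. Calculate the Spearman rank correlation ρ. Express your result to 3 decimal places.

-0.667

ρ = 1 − 6Σd² / [n(n²−1)] = 1 − 6×140 / (8×63)
  = 1 − 840/504 = 1 − 1.6667 ≈ -0.667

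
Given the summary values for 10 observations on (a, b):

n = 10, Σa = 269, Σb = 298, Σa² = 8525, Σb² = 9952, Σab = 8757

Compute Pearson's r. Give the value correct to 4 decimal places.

0.6303

r = (nΣab − ΣaΣb) / √[(nΣa² − (Σa)²)(nΣb² − (Σb)²)]
Numerator: 10×8757 − 269×298 = 7408
Denominator: √[(85250 − 72361)(99520 − 88804)] = √[12889 × 10716] = 11752.3838
r = 7408 / 11752.3838 ≈ 0.6303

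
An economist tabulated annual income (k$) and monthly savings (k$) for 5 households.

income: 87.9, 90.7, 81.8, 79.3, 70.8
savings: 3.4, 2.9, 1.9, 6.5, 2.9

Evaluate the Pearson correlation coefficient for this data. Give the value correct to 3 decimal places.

-0.126

n = 5, Σx = 410.5, Σy = 17.6, Σx² = 33945.27, Σy² = 74.24, Σxy = 1438.08
nΣxy − ΣxΣy = 7190.4 − 7224.8 = -34.4
nΣx² − (Σx)² = 169726.35 − 168510.25 = 1216.1; nΣy² − (Σy)² = 371.2 − 309.76 = 61.44
r = -34.4 / √(1216.1 × 61.44) = -34.4 / 273.3444 ≈ -0.126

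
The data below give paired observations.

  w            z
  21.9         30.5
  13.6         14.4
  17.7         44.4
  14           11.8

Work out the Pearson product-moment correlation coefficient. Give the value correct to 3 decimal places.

0.660

n = 4, Σw = 67.2, Σz = 101.1, Σw² = 1173.86, Σz² = 3248.21, Σwz = 1814.87
nΣwz − ΣwΣz = 7259.48 − 6793.92 = 465.56
nΣw² − (Σw)² = 4695.44 − 4515.84 = 179.6; nΣz² − (Σz)² = 12992.84 − 10221.21 = 2771.63
r = 465.56 / √(179.6 × 2771.63) = 465.56 / 705.5386 ≈ 0.660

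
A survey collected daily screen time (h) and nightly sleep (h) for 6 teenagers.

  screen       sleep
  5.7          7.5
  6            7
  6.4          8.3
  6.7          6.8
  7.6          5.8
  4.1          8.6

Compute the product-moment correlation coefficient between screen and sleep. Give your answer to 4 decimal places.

-0.8106

n = 6, Σx = 36.5, Σy = 44, Σx² = 228.91, Σy² = 327.98, Σxy = 262.77
nΣxy − ΣxΣy = 1576.62 − 1606 = -29.38
nΣx² − (Σx)² = 1373.46 − 1332.25 = 41.21; nΣy² − (Σy)² = 1967.88 − 1936 = 31.88
r = -29.38 / √(41.21 × 31.88) = -29.38 / 36.2460 ≈ -0.8106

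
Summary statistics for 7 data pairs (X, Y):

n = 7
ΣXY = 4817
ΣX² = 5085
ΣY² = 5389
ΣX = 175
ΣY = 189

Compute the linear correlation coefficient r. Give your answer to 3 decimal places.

r = (nΣXY − ΣXΣY) / √[(nΣX² − (ΣX)²)(nΣY² − (ΣY)²)]
Numerator: 7×4817 − 175×189 = 644
Denominator: √[(35595 − 30625)(37723 − 35721)] = √[4970 × 2002] = 3154.3525
r = 644 / 3154.3525 ≈ 0.204

0.204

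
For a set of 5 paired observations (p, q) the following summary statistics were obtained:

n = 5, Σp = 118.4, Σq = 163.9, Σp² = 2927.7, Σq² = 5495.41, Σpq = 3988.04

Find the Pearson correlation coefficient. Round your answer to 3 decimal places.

r = (nΣpq − ΣpΣq) / √[(nΣp² − (Σp)²)(nΣq² − (Σq)²)]
Numerator: 5×3988.04 − 118.4×163.9 = 534.44
Denominator: √[(14638.5 − 14018.56)(27477.05 − 26863.21)] = √[619.94 × 613.84] = 616.8825
r = 534.44 / 616.8825 ≈ 0.866

0.866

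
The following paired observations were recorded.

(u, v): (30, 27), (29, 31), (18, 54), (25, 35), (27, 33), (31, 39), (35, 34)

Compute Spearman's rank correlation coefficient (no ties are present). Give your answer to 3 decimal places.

Rank u: 5, 4, 1, 2, 3, 6, 7
Rank v: 1, 2, 7, 5, 3, 6, 4
d = rank(u) − rank(v): 4, 2, -6, -3, 0, 0, 3; Σd² = 74
ρ = 1 − 6Σd² / [n(n²−1)] = 1 − 6×74 / (7×48) = 1 − 444/336 ≈ -0.321

-0.321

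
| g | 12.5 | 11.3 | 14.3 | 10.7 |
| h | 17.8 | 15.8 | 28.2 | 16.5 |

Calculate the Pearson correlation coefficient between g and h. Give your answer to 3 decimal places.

n = 4, Σg = 48.8, Σh = 78.3, Σg² = 602.92, Σh² = 1633.97, Σgh = 980.85
nΣgh − ΣgΣh = 3923.4 − 3821.04 = 102.36
nΣg² − (Σg)² = 2411.68 − 2381.44 = 30.24; nΣh² − (Σh)² = 6535.88 − 6130.89 = 404.99
r = 102.36 / √(30.24 × 404.99) = 102.36 / 110.6657 ≈ 0.925

0.925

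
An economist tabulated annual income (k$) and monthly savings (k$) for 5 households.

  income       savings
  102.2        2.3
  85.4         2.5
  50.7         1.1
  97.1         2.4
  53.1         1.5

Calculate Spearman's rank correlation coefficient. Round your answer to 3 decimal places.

0.600

Rank income: 5, 3, 1, 4, 2
Rank savings: 3, 5, 1, 4, 2
d = rank(income) − rank(savings): 2, -2, 0, 0, 0; Σd² = 8
ρ = 1 − 6Σd² / [n(n²−1)] = 1 − 6×8 / (5×24) = 1 − 48/120 ≈ 0.600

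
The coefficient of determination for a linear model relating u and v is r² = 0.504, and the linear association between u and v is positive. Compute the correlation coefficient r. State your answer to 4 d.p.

|r| = √0.504 = 0.7099
The association is positive, so r = 0.7099.

0.7099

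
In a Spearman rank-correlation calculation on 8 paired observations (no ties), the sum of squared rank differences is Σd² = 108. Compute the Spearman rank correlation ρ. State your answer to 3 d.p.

-0.286

ρ = 1 − 6Σd² / [n(n²−1)] = 1 − 6×108 / (8×63)
  = 1 − 648/504 = 1 − 1.2857 ≈ -0.286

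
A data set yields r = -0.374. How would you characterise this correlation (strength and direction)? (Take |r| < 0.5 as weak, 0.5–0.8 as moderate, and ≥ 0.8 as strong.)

weak negative

r = -0.374 < 0 so the relationship is negative.
|r| = 0.374, which falls in the weak range.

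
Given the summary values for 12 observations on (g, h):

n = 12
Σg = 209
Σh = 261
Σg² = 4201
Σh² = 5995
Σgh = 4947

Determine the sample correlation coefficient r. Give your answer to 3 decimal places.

r = (nΣgh − ΣgΣh) / √[(nΣg² − (Σg)²)(nΣh² − (Σh)²)]
Numerator: 12×4947 − 209×261 = 4815
Denominator: √[(50412 − 43681)(71940 − 68121)] = √[6731 × 3819] = 5070.0778
r = 4815 / 5070.0778 ≈ 0.950

0.950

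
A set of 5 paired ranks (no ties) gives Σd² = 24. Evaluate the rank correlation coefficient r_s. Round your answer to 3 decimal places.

ρ = 1 − 6Σd² / [n(n²−1)] = 1 − 6×24 / (5×24)
  = 1 − 144/120 = 1 − 1.2000 ≈ -0.200

-0.200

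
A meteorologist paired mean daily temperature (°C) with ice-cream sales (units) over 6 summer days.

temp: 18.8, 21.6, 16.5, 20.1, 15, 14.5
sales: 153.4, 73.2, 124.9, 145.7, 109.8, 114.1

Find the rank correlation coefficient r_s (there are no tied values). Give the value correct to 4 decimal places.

Rank temp: 4, 6, 3, 5, 2, 1
Rank sales: 6, 1, 4, 5, 2, 3
d = rank(temp) − rank(sales): -2, 5, -1, 0, 0, -2; Σd² = 34
ρ = 1 − 6Σd² / [n(n²−1)] = 1 − 6×34 / (6×35) = 1 − 204/210 ≈ 0.0286

0.0286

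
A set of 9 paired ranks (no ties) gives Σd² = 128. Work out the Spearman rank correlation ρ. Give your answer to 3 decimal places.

ρ = 1 − 6Σd² / [n(n²−1)] = 1 − 6×128 / (9×80)
  = 1 − 768/720 = 1 − 1.0667 ≈ -0.067

-0.067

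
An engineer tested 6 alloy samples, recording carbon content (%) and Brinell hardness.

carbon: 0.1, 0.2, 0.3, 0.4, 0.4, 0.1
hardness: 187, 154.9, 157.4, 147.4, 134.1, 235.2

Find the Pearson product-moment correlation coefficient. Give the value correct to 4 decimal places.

-0.8301

n = 6, Σx = 1.5, Σy = 1016, Σx² = 0.47, Σy² = 178766.38, Σxy = 233.02
nΣxy − ΣxΣy = 1398.12 − 1524 = -125.88
nΣx² − (Σx)² = 2.82 − 2.25 = 0.57; nΣy² − (Σy)² = 1072598.28 − 1032256 = 40342.28
r = -125.88 / √(0.57 × 40342.28) = -125.88 / 151.6414 ≈ -0.8301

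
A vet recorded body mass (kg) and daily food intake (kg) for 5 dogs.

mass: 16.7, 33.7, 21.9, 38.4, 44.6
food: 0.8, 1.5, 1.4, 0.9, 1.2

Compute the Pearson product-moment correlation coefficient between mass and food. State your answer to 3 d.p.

0.177

n = 5, Σx = 155.3, Σy = 5.8, Σx² = 5357.91, Σy² = 7.1, Σxy = 182.65
nΣxy − ΣxΣy = 913.25 − 900.74 = 12.51
nΣx² − (Σx)² = 26789.55 − 24118.09 = 2671.46; nΣy² − (Σy)² = 35.5 − 33.64 = 1.86
r = 12.51 / √(2671.46 × 1.86) = 12.51 / 70.4905 ≈ 0.177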